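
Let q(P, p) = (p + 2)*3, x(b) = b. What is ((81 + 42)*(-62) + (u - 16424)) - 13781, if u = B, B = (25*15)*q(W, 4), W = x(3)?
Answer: -31081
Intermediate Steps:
W = 3
q(P, p) = 6 + 3*p (q(P, p) = (2 + p)*3 = 6 + 3*p)
B = 6750 (B = (25*15)*(6 + 3*4) = 375*(6 + 12) = 375*18 = 6750)
u = 6750
((81 + 42)*(-62) + (u - 16424)) - 13781 = ((81 + 42)*(-62) + (6750 - 16424)) - 13781 = (123*(-62) - 9674) - 13781 = (-7626 - 9674) - 13781 = -17300 - 13781 = -31081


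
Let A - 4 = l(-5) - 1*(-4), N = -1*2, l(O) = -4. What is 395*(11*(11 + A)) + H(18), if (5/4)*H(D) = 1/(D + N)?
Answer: 1303501/20 ≈ 65175.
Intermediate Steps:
N = -2
A = 4 (A = 4 + (-4 - 1*(-4)) = 4 + (-4 + 4) = 4 + 0 = 4)
H(D) = 4/(5*(-2 + D)) (H(D) = 4/(5*(D - 2)) = 4/(5*(-2 + D)))
395*(11*(11 + A)) + H(18) = 395*(11*(11 + 4)) + 4/(5*(-2 + 18)) = 395*(11*15) + (⅘)/16 = 395*165 + (⅘)*(1/16) = 65175 + 1/20 = 1303501/20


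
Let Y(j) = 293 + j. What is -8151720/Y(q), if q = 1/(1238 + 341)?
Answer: -536315245/19277 ≈ -27822.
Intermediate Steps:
q = 1/1579 ≈ 0.00063331
-8151720/Y(q) = -8151720/(293 + 1/1579) = -8151720/462648/1579 = -8151720*1579/462648 = -536315245/19277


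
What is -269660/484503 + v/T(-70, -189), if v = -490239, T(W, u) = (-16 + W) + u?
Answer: 237448109717/133238325 ≈ 1782.1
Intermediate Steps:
T(W, u) = -16 + W + u
-269660/484503 + v/T(-70, -189) = -269660/484503 - 490239/(-16 - 70 - 189) = -269660*1/484503 - 490239/(-275) = -269660/484503 - 490239*(-1/275) = -269660/484503 + 490239/275 = 237448109717/133238325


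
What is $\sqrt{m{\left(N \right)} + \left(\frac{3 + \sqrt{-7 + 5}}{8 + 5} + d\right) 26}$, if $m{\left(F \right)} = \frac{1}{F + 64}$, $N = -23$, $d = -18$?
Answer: $\frac{\sqrt{-776581 + 3362 i \sqrt{2}}}{41} \approx 0.065797 + 21.494 i$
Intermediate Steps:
$m{\left(F \right)} = \frac{1}{64 + F}$
$\sqrt{m{\left(N \right)} + \left(\frac{3 + \sqrt{-7 + 5}}{8 + 5} + d\right) 26} = \sqrt{\frac{1}{64 - 23} + \left(\frac{3 + \sqrt{-7 + 5}}{8 + 5} - 18\right) 26} = \sqrt{\frac{1}{41} + \left(\frac{3 + \sqrt{-2}}{13} - 18\right) 26} = \sqrt{\frac{1}{41} + \left(\left(3 + i \sqrt{2}\right) \frac{1}{13} - 18\right) 26} = \sqrt{\frac{1}{41} + \left(\left(\frac{3}{13} + \frac{i \sqrt{2}}{13}\right) - 18\right) 26} = \sqrt{\frac{1}{41} + \left(- \frac{231}{13} + \frac{i \sqrt{2}}{13}\right) 26} = \sqrt{\frac{1}{41} - \left(462 - 2 i \sqrt{2}\right)} = \sqrt{- \frac{18941}{41} + 2 i \sqrt{2}}$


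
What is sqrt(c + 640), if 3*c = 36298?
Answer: sqrt(114654)/3 ≈ 112.87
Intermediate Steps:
c = 36298/3 (c = (1/3)*36298 = 36298/3 ≈ 12099.)
sqrt(c + 640) = sqrt(36298/3 + 640) = sqrt(38218/3) = sqrt(114654)/3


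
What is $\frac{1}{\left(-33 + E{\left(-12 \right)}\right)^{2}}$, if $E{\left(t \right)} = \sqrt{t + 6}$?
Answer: $\frac{1}{\left(33 - i \sqrt{6}\right)^{2}} \approx 0.00090323 + 0.00013483 i$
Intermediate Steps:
$E{\left(t \right)} = \sqrt{6 + t}$
$\frac{1}{\left(-33 + E{\left(-12 \right)}\right)^{2}} = \frac{1}{\left(-33 + \sqrt{6 - 12}\right)^{2}} = \frac{1}{\left(-33 + \sqrt{-6}\right)^{2}} = \frac{1}{\left(-33 + i \sqrt{6}\right)^{2}}$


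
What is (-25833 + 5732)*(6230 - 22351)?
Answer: 324048221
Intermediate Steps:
(-25833 + 5732)*(6230 - 22351) = -20101*(-16121) = 324048221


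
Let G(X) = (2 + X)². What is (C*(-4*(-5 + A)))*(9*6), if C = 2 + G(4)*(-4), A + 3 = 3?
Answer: -153360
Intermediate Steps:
A = 0 (A = -3 + 3 = 0)
C = -142 (C = 2 + (2 + 4)²*(-4) = 2 + 6²*(-4) = 2 + 36*(-4) = 2 - 144 = -142)
(C*(-4*(-5 + A)))*(9*6) = (-(-568)*(-5 + 0))*(9*6) = -(-568)*(-5)*54 = -142*20*54 = -2840*54 = -153360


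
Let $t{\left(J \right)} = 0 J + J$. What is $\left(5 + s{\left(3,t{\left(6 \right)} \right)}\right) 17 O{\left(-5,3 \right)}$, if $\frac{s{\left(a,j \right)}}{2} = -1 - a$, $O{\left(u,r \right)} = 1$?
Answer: $-51$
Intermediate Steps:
$t{\left(J \right)} = J$ ($t{\left(J \right)} = 0 + J = J$)
$s{\left(a,j \right)} = -2 - 2 a$ ($s{\left(a,j \right)} = 2 \left(-1 - a\right) = -2 - 2 a$)
$\left(5 + s{\left(3,t{\left(6 \right)} \right)}\right) 17 O{\left(-5,3 \right)} = \left(5 - 8\right) 17 \cdot 1 = \left(-3\right) 17 \cdot 1 = \left(-51\right) 1 = -51$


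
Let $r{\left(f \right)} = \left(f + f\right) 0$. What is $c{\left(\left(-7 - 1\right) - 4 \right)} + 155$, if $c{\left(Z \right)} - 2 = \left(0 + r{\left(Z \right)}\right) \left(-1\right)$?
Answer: $157$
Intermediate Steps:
$r{\left(f \right)} = 0$ ($r{\left(f \right)} = 2 f 0 = 0$)
$c{\left(Z \right)} = 2$ ($c{\left(Z \right)} = 2 + \left(0 + 0\right) \left(-1\right) = 2 + 0 \left(-1\right) = 2 + 0 = 2$)
$c{\left(\left(-7 - 1\right) - 4 \right)} + 155 = 2 + 155 = 157$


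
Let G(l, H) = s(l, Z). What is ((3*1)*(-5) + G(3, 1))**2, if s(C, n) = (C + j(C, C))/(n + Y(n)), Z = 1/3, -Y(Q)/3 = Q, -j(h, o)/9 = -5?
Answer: 7569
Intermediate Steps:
j(h, o) = 45 (j(h, o) = -9*(-5) = 45)
Y(Q) = -3*Q
Z = 1/3 ≈ 0.33333
s(C, n) = -(45 + C)/(2*n) (s(C, n) = (C + 45)/(n - 3*n) = (45 + C)/((-2*n)) = (45 + C)*(-1/(2*n)) = -(45 + C)/(2*n))
G(l, H) = -135/2 - 3*l/2 (G(l, H) = (-45 - l)/(2*(1/3)) = (1/2)*3*(-45 - l) = -135/2 - 3*l/2)
((3*1)*(-5) + G(3, 1))**2 = ((3*1)*(-5) + (-135/2 - 3/2*3))**2 = (3*(-5) + (-135/2 - 9/2))**2 = (-15 - 72)**2 = (-87)**2 = 7569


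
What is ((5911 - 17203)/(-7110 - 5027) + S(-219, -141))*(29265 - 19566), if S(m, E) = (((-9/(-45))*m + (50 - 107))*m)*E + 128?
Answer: -34565131692516/1145 ≈ -3.0188e+10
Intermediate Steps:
S(m, E) = 128 + E*m*(-57 + m/5) (S(m, E) = (((-9*(-1/45))*m - 57)*m)*E + 128 = ((m/5 - 57)*m)*E + 128 = ((-57 + m/5)*m)*E + 128 = (m*(-57 + m/5))*E + 128 = E*m*(-57 + m/5) + 128 = 128 + E*m*(-57 + m/5))
((5911 - 17203)/(-7110 - 5027) + S(-219, -141))*(29265 - 19566) = ((5911 - 17203)/(-7110 - 5027) + (128 - 57*(-141)*(-219) + (⅕)*(-141)*(-219)²))*(29265 - 19566) = (-11292/(-12137) + (128 - 1760103 + (⅕)*(-141)*47961))*9699 = (-11292*(-1/12137) + (128 - 1760103 - 6762501/5))*9699 = (11292/12137 - 15562376/5)*9699 = -188880501052/60685*9699 = -34565131692516/1145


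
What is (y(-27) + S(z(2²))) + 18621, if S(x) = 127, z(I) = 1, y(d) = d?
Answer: 18721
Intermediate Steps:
(y(-27) + S(z(2²))) + 18621 = (-27 + 127) + 18621 = 100 + 18621 = 18721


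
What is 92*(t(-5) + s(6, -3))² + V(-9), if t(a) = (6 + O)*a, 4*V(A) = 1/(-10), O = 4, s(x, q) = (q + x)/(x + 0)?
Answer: 9016919/40 ≈ 2.2542e+5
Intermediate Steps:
s(x, q) = (q + x)/x
V(A) = -1/40 (V(A) = (¼)/(-10) = (¼)*(-⅒) = -1/40)
t(a) = 10*a (t(a) = (6 + 4)*a = 10*a)
92*(t(-5) + s(6, -3))² + V(-9) = 92*(10*(-5) + (-3 + 6)/6)² - 1/40 = 92*(-50 + (⅙)*3)² - 1/40 = 92*(-50 + ½)² - 1/40 = 92*(-99/2)² - 1/40 = 92*(9801/4) - 1/40 = 225423 - 1/40 = 9016919/40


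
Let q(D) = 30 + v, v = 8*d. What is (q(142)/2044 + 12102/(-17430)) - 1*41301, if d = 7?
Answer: -17517269767/424130 ≈ -41302.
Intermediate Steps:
v = 56 (v = 8*7 = 56)
q(D) = 86 (q(D) = 30 + 56 = 86)
(q(142)/2044 + 12102/(-17430)) - 1*41301 = (86/2044 + 12102/(-17430)) - 1*41301 = (86*(1/2044) + 12102*(-1/17430)) - 41301 = (43/1022 - 2017/2905) - 41301 = -276637/424130 - 41301 = -17517269767/424130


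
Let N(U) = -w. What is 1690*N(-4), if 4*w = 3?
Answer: -2535/2 ≈ -1267.5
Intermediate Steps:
w = 3/4 (w = (1/4)*3 = 3/4 ≈ 0.75000)
N(U) = -3/4 (N(U) = -1*3/4 = -3/4)
1690*N(-4) = 1690*(-3/4) = -2535/2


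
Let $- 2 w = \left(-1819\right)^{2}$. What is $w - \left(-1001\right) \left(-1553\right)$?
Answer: $- \frac{6417867}{2} \approx -3.2089 \cdot 10^{6}$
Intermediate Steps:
$w = - \frac{3308761}{2}$ ($w = - \frac{\left(-1819\right)^{2}}{2} = \left(- \frac{1}{2}\right) 3308761 = - \frac{3308761}{2} \approx -1.6544 \cdot 10^{6}$)
$w - \left(-1001\right) \left(-1553\right) = - \frac{3308761}{2} - \left(-1001\right) \left(-1553\right) = - \frac{3308761}{2} - 1554553 = - \frac{6417867}{2}$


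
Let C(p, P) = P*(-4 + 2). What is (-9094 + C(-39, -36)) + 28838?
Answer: 19816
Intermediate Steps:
C(p, P) = -2*P (C(p, P) = P*(-2) = -2*P)
(-9094 + C(-39, -36)) + 28838 = (-9094 - 2*(-36)) + 28838 = (-9094 + 72) + 28838 = -9022 + 28838 = 19816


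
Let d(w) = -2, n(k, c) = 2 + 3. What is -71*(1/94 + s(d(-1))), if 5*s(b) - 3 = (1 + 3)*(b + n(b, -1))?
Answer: -20093/94 ≈ -213.76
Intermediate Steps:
n(k, c) = 5
s(b) = 23/5 + 4*b/5 (s(b) = ⅗ + ((1 + 3)*(b + 5))/5 = ⅗ + (4*(5 + b))/5 = ⅗ + (20 + 4*b)/5 = ⅗ + (4 + 4*b/5) = 23/5 + 4*b/5)
-71*(1/94 + s(d(-1))) = -71*(1/94 + (23/5 + (⅘)*(-2))) = -71*(1/94 + (23/5 - 8/5)) = -71*(1/94 + 3) = -71*283/94 = -20093/94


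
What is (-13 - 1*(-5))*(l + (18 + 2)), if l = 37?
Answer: -456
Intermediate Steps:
(-13 - 1*(-5))*(l + (18 + 2)) = (-13 - 1*(-5))*(37 + (18 + 2)) = (-13 + 5)*(37 + 20) = -8*57 = -456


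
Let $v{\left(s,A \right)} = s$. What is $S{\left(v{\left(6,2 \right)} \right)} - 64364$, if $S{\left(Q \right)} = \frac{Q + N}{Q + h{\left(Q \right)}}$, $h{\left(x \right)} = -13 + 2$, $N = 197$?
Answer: $- \frac{322023}{5} \approx -64405.0$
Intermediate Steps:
$h{\left(x \right)} = -11$
$S{\left(Q \right)} = \frac{197 + Q}{-11 + Q}$ ($S{\left(Q \right)} = \frac{Q + 197}{Q - 11} = \frac{197 + Q}{-11 + Q}$)
$S{\left(v{\left(6,2 \right)} \right)} - 64364 = \frac{197 + 6}{-11 + 6} - 64364 = \frac{1}{-5} \cdot 203 - 64364 = \left(- \frac{1}{5}\right) 203 - 64364 = - \frac{203}{5} - 64364 = - \frac{322023}{5}$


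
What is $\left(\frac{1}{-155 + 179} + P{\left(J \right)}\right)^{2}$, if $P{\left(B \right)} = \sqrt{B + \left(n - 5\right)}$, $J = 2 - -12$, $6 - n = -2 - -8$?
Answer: $\frac{5329}{576} \approx 9.2517$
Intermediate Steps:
$n = 0$ ($n = 6 - \left(-2 - -8\right) = 6 - \left(-2 + 8\right) = 6 - 6 = 0$)
$J = 14$ ($J = 2 + 12 = 14$)
$P{\left(B \right)} = \sqrt{-5 + B}$ ($P{\left(B \right)} = \sqrt{B + \left(0 - 5\right)} = \sqrt{B - 5} = \sqrt{-5 + B}$)
$\left(\frac{1}{-155 + 179} + P{\left(J \right)}\right)^{2} = \left(\frac{1}{-155 + 179} + \sqrt{-5 + 14}\right)^{2} = \left(\frac{1}{24} + \sqrt{9}\right)^{2} = \left(\frac{1}{24} + 3\right)^{2} = \left(\frac{73}{24}\right)^{2} = \frac{5329}{576}$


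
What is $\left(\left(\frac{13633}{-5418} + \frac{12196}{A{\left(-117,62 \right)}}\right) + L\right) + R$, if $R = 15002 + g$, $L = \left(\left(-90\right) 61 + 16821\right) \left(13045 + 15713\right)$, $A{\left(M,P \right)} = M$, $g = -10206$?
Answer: $\frac{2550192781775}{7826} \approx 3.2586 \cdot 10^{8}$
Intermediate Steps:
$L = 325856898$ ($L = \left(-5490 + 16821\right) 28758 = 11331 \cdot 28758 = 325856898$)
$R = 4796$ ($R = 15002 - 10206 = 4796$)
$\left(\left(\frac{13633}{-5418} + \frac{12196}{A{\left(-117,62 \right)}}\right) + L\right) + R = \left(\left(\frac{13633}{-5418} + \frac{12196}{-117}\right) + 325856898\right) + 4796 = \left(\left(13633 \left(- \frac{1}{5418}\right) + 12196 \left(- \frac{1}{117}\right)\right) + 325856898\right) + 4796 = \left(\left(- \frac{13633}{5418} - \frac{12196}{117}\right) + 325856898\right) + 4796 = \left(- \frac{835469}{7826} + 325856898\right) + 4796 = \frac{2550155248279}{7826} + 4796 = \frac{2550192781775}{7826}$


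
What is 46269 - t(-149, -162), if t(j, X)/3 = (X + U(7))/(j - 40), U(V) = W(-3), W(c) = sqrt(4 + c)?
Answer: 416398/9 ≈ 46266.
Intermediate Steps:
U(V) = 1 (U(V) = sqrt(4 - 3) = sqrt(1) = 1)
t(j, X) = 3*(1 + X)/(-40 + j) (t(j, X) = 3*((X + 1)/(j - 40)) = 3*((1 + X)/(-40 + j)) = 3*(1 + X)/(-40 + j))
46269 - t(-149, -162) = 46269 - 3*(1 - 162)/(-40 - 149) = 46269 - 3*(-161)/(-189) = 46269 - 3*(-1)*(-161)/189 = 46269 - 1*23/9 = 46269 - 23/9 = 416398/9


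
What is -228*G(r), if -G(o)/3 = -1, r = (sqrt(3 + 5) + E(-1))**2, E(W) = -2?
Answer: -684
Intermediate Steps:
r = (-2 + 2*sqrt(2))**2 (r = (sqrt(3 + 5) - 2)**2 = (sqrt(8) - 2)**2 = (2*sqrt(2) - 2)**2 = (-2 + 2*sqrt(2))**2 ≈ 0.68629)
G(o) = 3 (G(o) = -3*(-1) = 3)
-228*G(r) = -228*3 = -684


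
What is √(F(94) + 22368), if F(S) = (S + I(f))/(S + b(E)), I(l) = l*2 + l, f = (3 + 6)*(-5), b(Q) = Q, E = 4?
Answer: √4384046/14 ≈ 149.56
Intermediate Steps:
f = -45 (f = 9*(-5) = -45)
I(l) = 3*l (I(l) = 2*l + l = 3*l)
F(S) = (-135 + S)/(4 + S) (F(S) = (S + 3*(-45))/(S + 4) = (S - 135)/(4 + S) = (-135 + S)/(4 + S))
√(F(94) + 22368) = √((-135 + 94)/(4 + 94) + 22368) = √(-41/98 + 22368) = √(2192023/98) = √4384046/14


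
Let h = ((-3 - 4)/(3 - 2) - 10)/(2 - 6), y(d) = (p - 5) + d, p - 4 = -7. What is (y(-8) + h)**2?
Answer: 2209/16 ≈ 138.06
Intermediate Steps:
p = -3 (p = 4 - 7 = -3)
y(d) = -8 + d (y(d) = (-3 - 5) + d = -8 + d)
h = 17/4 (h = (-7/1 - 10)/(-4) = -(-7*1 - 10)/4 = -(-7 - 10)/4 = -1/4*(-17) = 17/4 ≈ 4.2500)
(y(-8) + h)**2 = ((-8 - 8) + 17/4)**2 = (-16 + 17/4)**2 = (-47/4)**2 = 2209/16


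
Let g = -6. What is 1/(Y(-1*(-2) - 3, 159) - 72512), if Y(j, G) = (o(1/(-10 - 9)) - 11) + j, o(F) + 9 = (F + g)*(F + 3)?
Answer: -361/26190853 ≈ -1.3783e-5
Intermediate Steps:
o(F) = -9 + (-6 + F)*(3 + F) (o(F) = -9 + (F - 6)*(F + 3) = -9 + (-6 + F)*(3 + F))
Y(j, G) = -13660/361 + j (Y(j, G) = ((-27 + (1/(-10 - 9))**2 - 3/(-10 - 9)) - 11) + j = ((-27 + (1/(-19))**2 - 3/(-19)) - 11) + j = ((-27 + (-1/19)**2 - 3*(-1/19)) - 11) + j = ((-27 + 1/361 + 3/19) - 11) + j = (-9689/361 - 11) + j = -13660/361 + j)
1/(Y(-1*(-2) - 3, 159) - 72512) = 1/((-13660/361 + (-1*(-2) - 3)) - 72512) = 1/((-13660/361 + (2 - 3)) - 72512) = 1/((-13660/361 - 1) - 72512) = 1/(-14021/361 - 72512) = 1/(-26190853/361) = -361/26190853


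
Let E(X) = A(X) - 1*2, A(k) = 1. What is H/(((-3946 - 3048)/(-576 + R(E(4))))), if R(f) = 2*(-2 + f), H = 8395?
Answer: 2442945/3497 ≈ 698.58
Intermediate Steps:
E(X) = -1 (E(X) = 1 - 1*2 = 1 - 2 = -1)
R(f) = -4 + 2*f
H/(((-3946 - 3048)/(-576 + R(E(4))))) = 8395/(((-3946 - 3048)/(-576 + (-4 + 2*(-1))))) = 8395/((-6994/(-576 + (-4 - 2)))) = 8395/((-6994/(-576 - 6))) = 8395/((-6994/(-582))) = 8395/((-6994*(-1/582))) = 8395/(3497/291) = 8395*(291/3497) = 2442945/3497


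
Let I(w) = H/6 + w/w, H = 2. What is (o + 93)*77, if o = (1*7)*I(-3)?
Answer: 23639/3 ≈ 7879.7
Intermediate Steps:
I(w) = 4/3 (I(w) = 2/6 + w/w = 2*(1/6) + 1 = 1/3 + 1 = 4/3)
o = 28/3 (o = (1*7)*(4/3) = 7*(4/3) = 28/3 ≈ 9.3333)
(o + 93)*77 = (28/3 + 93)*77 = (307/3)*77 = 23639/3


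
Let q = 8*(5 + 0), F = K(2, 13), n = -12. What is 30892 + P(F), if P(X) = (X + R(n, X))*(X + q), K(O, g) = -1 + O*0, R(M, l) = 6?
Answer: 31087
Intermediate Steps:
K(O, g) = -1 (K(O, g) = -1 + 0 = -1)
F = -1
q = 40 (q = 8*5 = 40)
P(X) = (6 + X)*(40 + X) (P(X) = (X + 6)*(X + 40) = (6 + X)*(40 + X))
30892 + P(F) = 30892 + (240 + (-1)**2 + 46*(-1)) = 30892 + (240 + 1 - 46) = 30892 + 195 = 31087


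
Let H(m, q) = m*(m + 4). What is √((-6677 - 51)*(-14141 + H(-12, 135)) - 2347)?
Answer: 9*√1166573 ≈ 9720.7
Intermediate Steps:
H(m, q) = m*(4 + m)
√((-6677 - 51)*(-14141 + H(-12, 135)) - 2347) = √((-6677 - 51)*(-14141 - 12*(4 - 12)) - 2347) = √(-6728*(-14141 - 12*(-8)) - 2347) = √(-6728*(-14141 + 96) - 2347) = √(-6728*(-14045) - 2347) = √(94494760 - 2347) = √94492413 = 9*√1166573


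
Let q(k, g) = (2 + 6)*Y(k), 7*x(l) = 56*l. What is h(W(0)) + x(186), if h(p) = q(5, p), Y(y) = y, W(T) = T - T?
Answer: 1528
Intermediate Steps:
W(T) = 0
x(l) = 8*l (x(l) = (56*l)/7 = 8*l)
q(k, g) = 8*k (q(k, g) = (2 + 6)*k = 8*k)
h(p) = 40 (h(p) = 8*5 = 40)
h(W(0)) + x(186) = 40 + 8*186 = 40 + 1488 = 1528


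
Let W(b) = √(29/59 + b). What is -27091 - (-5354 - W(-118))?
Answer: -21737 + I*√409047/59 ≈ -21737.0 + 10.84*I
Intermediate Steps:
W(b) = √(29/59 + b) (W(b) = √(29*(1/59) + b) = √(29/59 + b))
-27091 - (-5354 - W(-118)) = -27091 - (-5354 - √(1711 + 3481*(-118))/59) = -27091 - (-5354 - √(1711 - 410758)/59) = -27091 - (-5354 - √(-409047)/59) = -27091 - (-5354 - I*√409047/59) = -27091 + (5354 + I*√409047/59) = -21737 + I*√409047/59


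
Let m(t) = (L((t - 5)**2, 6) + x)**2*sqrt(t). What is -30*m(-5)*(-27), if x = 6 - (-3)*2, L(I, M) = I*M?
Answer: 303380640*I*sqrt(5) ≈ 6.7838e+8*I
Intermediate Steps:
x = 12 (x = 6 - 1*(-6) = 6 + 6 = 12)
m(t) = sqrt(t)*(12 + 6*(-5 + t)**2)**2 (m(t) = ((t - 5)**2*6 + 12)**2*sqrt(t) = ((-5 + t)**2*6 + 12)**2*sqrt(t) = (6*(-5 + t)**2 + 12)**2*sqrt(t) = (12 + 6*(-5 + t)**2)**2*sqrt(t) = sqrt(t)*(12 + 6*(-5 + t)**2)**2)
-30*m(-5)*(-27) = -1080*sqrt(-5)*(2 + (-5 - 5)**2)**2*(-27) = -1080*I*sqrt(5)*(2 + (-10)**2)**2*(-27) = -1080*I*sqrt(5)*(2 + 100)**2*(-27) = -1080*I*sqrt(5)*102**2*(-27) = -1080*I*sqrt(5)*10404*(-27) = -11236320*I*sqrt(5)*(-27) = 303380640*I*sqrt(5)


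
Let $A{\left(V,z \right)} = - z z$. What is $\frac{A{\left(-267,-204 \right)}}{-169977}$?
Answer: $\frac{13872}{56659} \approx 0.24483$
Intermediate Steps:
$A{\left(V,z \right)} = - z^{2}$
$\frac{A{\left(-267,-204 \right)}}{-169977} = \frac{\left(-1\right) \left(-204\right)^{2}}{-169977} = \left(-1\right) 41616 \left(- \frac{1}{169977}\right) = \left(-41616\right) \left(- \frac{1}{169977}\right) = \frac{13872}{56659}$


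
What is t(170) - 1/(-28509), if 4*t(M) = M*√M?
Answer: 1/28509 + 85*√170/2 ≈ 554.13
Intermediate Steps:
t(M) = M^(3/2)/4 (t(M) = (M*√M)/4 = M^(3/2)/4)
t(170) - 1/(-28509) = 170^(3/2)/4 - 1/(-28509) = (170*√170)/4 - 1*(-1/28509) = 85*√170/2 + 1/28509 = 1/28509 + 85*√170/2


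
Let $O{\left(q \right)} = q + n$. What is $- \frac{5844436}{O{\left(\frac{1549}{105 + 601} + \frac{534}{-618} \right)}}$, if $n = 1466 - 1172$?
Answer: $- \frac{32691976696}{1651985} \approx -19790.0$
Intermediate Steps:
$n = 294$ ($n = 1466 - 1172 = 294$)
$O{\left(q \right)} = 294 + q$ ($O{\left(q \right)} = q + 294 = 294 + q$)
$- \frac{5844436}{O{\left(\frac{1549}{105 + 601} + \frac{534}{-618} \right)}} = - \frac{5844436}{294 + \left(\frac{1549}{105 + 601} + \frac{534}{-618}\right)} = - \frac{5844436}{294 + \left(\frac{1549}{706} + 534 \left(- \frac{1}{618}\right)\right)} = - \frac{5844436}{294 + \left(1549 \cdot \frac{1}{706} - \frac{89}{103}\right)} = - \frac{5844436}{294 + \left(\frac{1549}{706} - \frac{89}{103}\right)} = - \frac{5844436}{294 + \frac{96713}{72718}} = - \frac{5844436}{\frac{21475805}{72718}} = \left(-5844436\right) \frac{72718}{21475805} = - \frac{32691976696}{1651985}$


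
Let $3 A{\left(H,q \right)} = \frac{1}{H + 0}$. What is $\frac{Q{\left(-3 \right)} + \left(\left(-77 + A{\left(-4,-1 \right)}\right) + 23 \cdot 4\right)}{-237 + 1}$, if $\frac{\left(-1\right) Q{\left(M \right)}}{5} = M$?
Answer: $- \frac{359}{2832} \approx -0.12677$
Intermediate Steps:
$A{\left(H,q \right)} = \frac{1}{3 H}$ ($A{\left(H,q \right)} = \frac{1}{3 \left(H + 0\right)} = \frac{1}{3 H}$)
$Q{\left(M \right)} = - 5 M$
$\frac{Q{\left(-3 \right)} + \left(\left(-77 + A{\left(-4,-1 \right)}\right) + 23 \cdot 4\right)}{-237 + 1} = \frac{\left(-5\right) \left(-3\right) + \left(\left(-77 + \frac{1}{3 \left(-4\right)}\right) + 23 \cdot 4\right)}{-237 + 1} = \frac{15 + \left(\left(-77 + \frac{1}{3} \left(- \frac{1}{4}\right)\right) + 92\right)}{-236} = \left(15 + \left(\left(-77 - \frac{1}{12}\right) + 92\right)\right) \left(- \frac{1}{236}\right) = \left(15 + \left(- \frac{925}{12} + 92\right)\right) \left(- \frac{1}{236}\right) = \left(15 + \frac{179}{12}\right) \left(- \frac{1}{236}\right) = \frac{359}{12} \left(- \frac{1}{236}\right) = - \frac{359}{2832}$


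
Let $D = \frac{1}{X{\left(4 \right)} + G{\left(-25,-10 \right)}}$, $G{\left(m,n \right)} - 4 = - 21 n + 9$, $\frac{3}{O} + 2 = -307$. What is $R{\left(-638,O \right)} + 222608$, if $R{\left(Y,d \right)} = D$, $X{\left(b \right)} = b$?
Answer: $\frac{50532017}{227} \approx 2.2261 \cdot 10^{5}$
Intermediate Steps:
$O = - \frac{1}{103}$ ($O = \frac{3}{-2 - 307} = \frac{3}{-309} = 3 \left(- \frac{1}{309}\right) = - \frac{1}{103} \approx -0.0097087$)
$G{\left(m,n \right)} = 13 - 21 n$ ($G{\left(m,n \right)} = 4 - \left(-9 + 21 n\right) = 13 - 21 n$)
$D = \frac{1}{227}$ ($D = \frac{1}{4 + \left(13 - -210\right)} = \frac{1}{4 + \left(13 + 210\right)} = \frac{1}{4 + 223} = \frac{1}{227} \approx 0.0044053$)
$R{\left(Y,d \right)} = \frac{1}{227}$
$R{\left(-638,O \right)} + 222608 = \frac{1}{227} + 222608 = \frac{50532017}{227}$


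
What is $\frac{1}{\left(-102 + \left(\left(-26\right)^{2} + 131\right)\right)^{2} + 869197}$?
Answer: $\frac{1}{1366222} \approx 7.3194 \cdot 10^{-7}$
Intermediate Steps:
$\frac{1}{\left(-102 + \left(\left(-26\right)^{2} + 131\right)\right)^{2} + 869197} = \frac{1}{\left(-102 + \left(676 + 131\right)\right)^{2} + 869197} = \frac{1}{\left(-102 + 807\right)^{2} + 869197} = \frac{1}{705^{2} + 869197} = \frac{1}{497025 + 869197} = \frac{1}{1366222}$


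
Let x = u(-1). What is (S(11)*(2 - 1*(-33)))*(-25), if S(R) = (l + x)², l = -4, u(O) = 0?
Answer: -14000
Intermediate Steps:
x = 0
S(R) = 16 (S(R) = (-4 + 0)² = (-4)² = 16)
(S(11)*(2 - 1*(-33)))*(-25) = (16*(2 - 1*(-33)))*(-25) = (16*(2 + 33))*(-25) = (16*35)*(-25) = 560*(-25) = -14000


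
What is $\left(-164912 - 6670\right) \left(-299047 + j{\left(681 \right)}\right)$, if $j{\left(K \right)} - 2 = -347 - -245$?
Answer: $51328240554$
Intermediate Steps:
$j{\left(K \right)} = -100$ ($j{\left(K \right)} = 2 - 102 = -100$)
$\left(-164912 - 6670\right) \left(-299047 + j{\left(681 \right)}\right) = \left(-164912 - 6670\right) \left(-299047 - 100\right) = \left(-171582\right) \left(-299147\right) = 51328240554$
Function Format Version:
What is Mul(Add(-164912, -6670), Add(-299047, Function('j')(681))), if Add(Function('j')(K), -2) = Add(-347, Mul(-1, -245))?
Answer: 51328240554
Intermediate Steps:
Function('j')(K) = -100 (Function('j')(K) = Add(2, Add(-347, Mul(-1, -245))) = Add(2, Add(-347, 245)) = Add(2, -102) = -100)
Mul(Add(-164912, -6670), Add(-299047, Function('j')(681))) = Mul(Add(-164912, -6670), Add(-299047, -100)) = Mul(-171582, -299147) = 51328240554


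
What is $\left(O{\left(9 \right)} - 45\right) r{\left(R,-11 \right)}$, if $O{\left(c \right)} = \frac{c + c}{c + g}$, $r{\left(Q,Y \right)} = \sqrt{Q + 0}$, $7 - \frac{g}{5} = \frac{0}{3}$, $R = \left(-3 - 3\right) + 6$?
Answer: $0$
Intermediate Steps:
$R = 0$ ($R = -6 + 6 = 0$)
$g = 35$ ($g = 35 - 5 \cdot \frac{0}{3} = 35 - 5 \cdot 0 \cdot \frac{1}{3} = 35 - 0 = 35 + 0 = 35$)
$r{\left(Q,Y \right)} = \sqrt{Q}$
$O{\left(c \right)} = \frac{2 c}{35 + c}$ ($O{\left(c \right)} = \frac{c + c}{c + 35} = \frac{2 c}{35 + c}$)
$\left(O{\left(9 \right)} - 45\right) r{\left(R,-11 \right)} = \left(2 \cdot 9 \frac{1}{35 + 9} - 45\right) \sqrt{0} = \left(2 \cdot 9 \cdot \frac{1}{44} - 45\right) 0 = \left(\frac{9}{22} - 45\right) 0 = \left(- \frac{981}{22}\right) 0 = 0$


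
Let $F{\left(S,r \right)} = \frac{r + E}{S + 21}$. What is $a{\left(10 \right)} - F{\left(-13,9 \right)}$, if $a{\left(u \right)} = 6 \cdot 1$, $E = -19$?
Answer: $\frac{29}{4} \approx 7.25$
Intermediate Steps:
$a{\left(u \right)} = 6$
$F{\left(S,r \right)} = \frac{-19 + r}{21 + S}$ ($F{\left(S,r \right)} = \frac{r - 19}{S + 21} = \frac{-19 + r}{21 + S}$)
$a{\left(10 \right)} - F{\left(-13,9 \right)} = 6 - \frac{-19 + 9}{21 - 13} = 6 - \frac{1}{8} \left(-10\right) = 6 - - \frac{5}{4} = 6 + \frac{5}{4} = \frac{29}{4}$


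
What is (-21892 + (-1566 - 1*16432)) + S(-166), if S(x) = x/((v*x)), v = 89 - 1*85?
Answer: -159559/4 ≈ -39890.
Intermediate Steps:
v = 4 (v = 89 - 85 = 4)
S(x) = ¼ (S(x) = x/((4*x)) = x*(1/(4*x)) = ¼)
(-21892 + (-1566 - 1*16432)) + S(-166) = (-21892 + (-1566 - 1*16432)) + ¼ = (-21892 + (-1566 - 16432)) + ¼ = (-21892 - 17998) + ¼ = -39890 + ¼ = -159559/4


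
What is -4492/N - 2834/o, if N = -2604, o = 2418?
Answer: 120/217 ≈ 0.55300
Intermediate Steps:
-4492/N - 2834/o = -4492/(-2604) - 2834/2418 = -4492*(-1/2604) - 2834*1/2418 = 1123/651 - 109/93 = 120/217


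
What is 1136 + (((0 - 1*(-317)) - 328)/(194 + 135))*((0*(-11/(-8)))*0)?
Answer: 1136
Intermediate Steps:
1136 + (((0 - 1*(-317)) - 328)/(194 + 135))*((0*(-11/(-8)))*0) = 1136 + (((0 + 317) - 328)/329)*((0*(-11*(-⅛)))*0) = 1136 + ((317 - 328)*(1/329))*((0*(11/8))*0) = 1136 + (-11*1/329)*(0*0) = 1136 - 11/329*0 = 1136 + 0 = 1136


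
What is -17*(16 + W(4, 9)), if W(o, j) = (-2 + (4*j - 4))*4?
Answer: -2312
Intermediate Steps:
W(o, j) = -24 + 16*j (W(o, j) = (-2 + (-4 + 4*j))*4 = (-6 + 4*j)*4 = -24 + 16*j)
-17*(16 + W(4, 9)) = -17*(16 + (-24 + 16*9)) = -17*(16 + (-24 + 144)) = -17*(16 + 120) = -17*136 = -2312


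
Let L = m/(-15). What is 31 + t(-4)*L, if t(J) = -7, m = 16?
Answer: 577/15 ≈ 38.467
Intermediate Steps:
L = -16/15 (L = 16/(-15) = 16*(-1/15) = -16/15 ≈ -1.0667)
31 + t(-4)*L = 31 - 7*(-16/15) = 31 + 112/15 = 577/15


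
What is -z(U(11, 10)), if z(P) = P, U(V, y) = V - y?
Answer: -1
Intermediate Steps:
-z(U(11, 10)) = -(11 - 1*10) = -(11 - 10) = -1*1 = -1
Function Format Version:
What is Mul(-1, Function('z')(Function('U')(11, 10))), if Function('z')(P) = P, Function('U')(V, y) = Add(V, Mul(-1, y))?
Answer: -1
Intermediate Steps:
Mul(-1, Function('z')(Function('U')(11, 10))) = Mul(-1, Add(11, Mul(-1, 10))) = Mul(-1, Add(11, -10)) = Mul(-1, 1) = -1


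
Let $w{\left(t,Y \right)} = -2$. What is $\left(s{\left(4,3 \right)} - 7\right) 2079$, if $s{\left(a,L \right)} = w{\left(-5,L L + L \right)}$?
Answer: $-18711$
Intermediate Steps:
$s{\left(a,L \right)} = -2$
$\left(s{\left(4,3 \right)} - 7\right) 2079 = \left(-2 - 7\right) 2079 = \left(-9\right) 2079 = -18711$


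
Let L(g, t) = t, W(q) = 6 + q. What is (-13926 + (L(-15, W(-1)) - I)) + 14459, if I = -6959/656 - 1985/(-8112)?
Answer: 45595331/83148 ≈ 548.36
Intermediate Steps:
I = -861707/83148 (I = -6959*1/656 - 1985*(-1/8112) = -6959/656 + 1985/8112 = -861707/83148 ≈ -10.364)
(-13926 + (L(-15, W(-1)) - I)) + 14459 = (-13926 + ((6 - 1) - 1*(-861707/83148))) + 14459 = (-13926 + (5 + 861707/83148)) + 14459 = (-13926 + 1277447/83148) + 14459 = -1156641601/83148 + 14459 = 45595331/83148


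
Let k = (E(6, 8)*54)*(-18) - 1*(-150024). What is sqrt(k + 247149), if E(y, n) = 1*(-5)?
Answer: sqrt(402033) ≈ 634.06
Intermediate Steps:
E(y, n) = -5
k = 154884 (k = -5*54*(-18) - 1*(-150024) = -270*(-18) + 150024 = 4860 + 150024 = 154884)
sqrt(k + 247149) = sqrt(154884 + 247149) = sqrt(402033)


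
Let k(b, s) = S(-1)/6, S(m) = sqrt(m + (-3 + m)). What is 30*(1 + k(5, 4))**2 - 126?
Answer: -601/6 + 10*I*sqrt(5) ≈ -100.17 + 22.361*I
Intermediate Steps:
S(m) = sqrt(-3 + 2*m)
k(b, s) = I*sqrt(5)/6 (k(b, s) = sqrt(-3 + 2*(-1))/6 = sqrt(-3 - 2)*(1/6) = sqrt(-5)*(1/6) = (I*sqrt(5))*(1/6) = I*sqrt(5)/6)
30*(1 + k(5, 4))**2 - 126 = 30*(1 + I*sqrt(5)/6)**2 - 126 = -126 + 30*(1 + I*sqrt(5)/6)**2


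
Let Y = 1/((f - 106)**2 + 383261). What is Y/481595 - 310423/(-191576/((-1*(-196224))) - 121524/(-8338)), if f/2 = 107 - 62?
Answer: -837561051008684183009621/36690241044593688885 ≈ -22828.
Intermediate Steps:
f = 90 (f = 2*(107 - 62) = 2*45 = 90)
Y = 1/383517 (Y = 1/((90 - 106)**2 + 383261) = 1/((-16)**2 + 383261) = 1/(256 + 383261) = 1/383517 ≈ 2.6074e-6)
Y/481595 - 310423/(-191576/((-1*(-196224))) - 121524/(-8338)) = (1/383517)/481595 - 310423/(-191576/((-1*(-196224))) - 121524/(-8338)) = (1/383517)*(1/481595) - 310423/(-191576/196224 - 121524*(-1/8338)) = 1/184699869615 - 310423/(-191576*1/196224 + 60762/4169) = 1/184699869615 - 310423/(-3421/3504 + 60762/4169) = 1/184699869615 - 310423/198647899/14608176 = 1/184699869615 - 310423*14608176/198647899 = 1/184699869615 - 4534713818448/198647899 = -837561051008684183009621/36690241044593688885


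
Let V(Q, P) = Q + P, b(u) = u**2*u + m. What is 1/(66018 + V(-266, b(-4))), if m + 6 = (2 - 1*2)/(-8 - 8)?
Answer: 1/65682 ≈ 1.5225e-5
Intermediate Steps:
m = -6 (m = -6 + (2 - 1*2)/(-8 - 8) = -6 + (2 - 2)/(-16) = -6 + 0*(-1/16) = -6 + 0 = -6)
b(u) = -6 + u**3 (b(u) = u**2*u - 6 = u**3 - 6 = -6 + u**3)
V(Q, P) = P + Q
1/(66018 + V(-266, b(-4))) = 1/(66018 + ((-6 + (-4)**3) - 266)) = 1/(66018 + ((-6 - 64) - 266)) = 1/(66018 + (-70 - 266)) = 1/(66018 - 336) = 1/65682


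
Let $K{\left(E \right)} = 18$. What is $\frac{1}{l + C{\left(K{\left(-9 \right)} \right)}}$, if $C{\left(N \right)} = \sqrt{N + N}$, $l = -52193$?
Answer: $- \frac{1}{52187} \approx -1.9162 \cdot 10^{-5}$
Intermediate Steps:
$C{\left(N \right)} = \sqrt{2} \sqrt{N}$ ($C{\left(N \right)} = \sqrt{2 N} = \sqrt{2} \sqrt{N}$)
$\frac{1}{l + C{\left(K{\left(-9 \right)} \right)}} = \frac{1}{-52193 + \sqrt{2} \sqrt{18}} = \frac{1}{-52193 + \sqrt{2} \cdot 3 \sqrt{2}} = \frac{1}{-52193 + 6} = \frac{1}{-52187} = - \frac{1}{52187}$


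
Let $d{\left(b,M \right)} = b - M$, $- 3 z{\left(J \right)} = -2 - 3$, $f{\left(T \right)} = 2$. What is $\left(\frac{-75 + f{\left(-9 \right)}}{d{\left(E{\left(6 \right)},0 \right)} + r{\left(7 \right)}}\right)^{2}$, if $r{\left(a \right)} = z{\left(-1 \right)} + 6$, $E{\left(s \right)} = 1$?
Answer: $\frac{47961}{676} \approx 70.948$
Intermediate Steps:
$z{\left(J \right)} = \frac{5}{3}$ ($z{\left(J \right)} = - \frac{-2 - 3}{3} = \left(- \frac{1}{3}\right) \left(-5\right) = \frac{5}{3}$)
$r{\left(a \right)} = \frac{23}{3}$ ($r{\left(a \right)} = \frac{5}{3} + 6 = \frac{23}{3}$)
$\left(\frac{-75 + f{\left(-9 \right)}}{d{\left(E{\left(6 \right)},0 \right)} + r{\left(7 \right)}}\right)^{2} = \left(\frac{-75 + 2}{\left(1 - 0\right) + \frac{23}{3}}\right)^{2} = \left(- \frac{73}{\left(1 + 0\right) + \frac{23}{3}}\right)^{2} = \left(- \frac{73}{1 + \frac{23}{3}}\right)^{2} = \left(- \frac{73}{\frac{26}{3}}\right)^{2} = \left(\left(-73\right) \frac{3}{26}\right)^{2} = \left(- \frac{219}{26}\right)^{2} = \frac{47961}{676}$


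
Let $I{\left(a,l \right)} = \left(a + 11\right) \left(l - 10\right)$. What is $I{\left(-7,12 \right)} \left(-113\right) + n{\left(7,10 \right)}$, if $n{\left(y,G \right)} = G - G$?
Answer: $-904$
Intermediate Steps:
$n{\left(y,G \right)} = 0$
$I{\left(a,l \right)} = \left(-10 + l\right) \left(11 + a\right)$ ($I{\left(a,l \right)} = \left(11 + a\right) \left(-10 + l\right) = \left(-10 + l\right) \left(11 + a\right)$)
$I{\left(-7,12 \right)} \left(-113\right) + n{\left(7,10 \right)} = \left(-110 - -70 + 11 \cdot 12 - 84\right) \left(-113\right) + 0 = \left(-110 + 70 + 132 - 84\right) \left(-113\right) + 0 = 8 \left(-113\right) + 0 = -904 + 0 = -904$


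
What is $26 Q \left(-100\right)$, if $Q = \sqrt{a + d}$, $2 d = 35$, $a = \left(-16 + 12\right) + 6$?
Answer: $- 1300 \sqrt{78} \approx -11481.0$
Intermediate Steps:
$a = 2$ ($a = -4 + 6 = 2$)
$d = \frac{35}{2}$ ($d = \frac{1}{2} \cdot 35 = \frac{35}{2} \approx 17.5$)
$Q = \frac{\sqrt{78}}{2}$ ($Q = \sqrt{2 + \frac{35}{2}} = \sqrt{\frac{39}{2}} = \frac{\sqrt{78}}{2} \approx 4.4159$)
$26 Q \left(-100\right) = 26 \frac{\sqrt{78}}{2} \left(-100\right) = 13 \sqrt{78} \left(-100\right) = - 1300 \sqrt{78}$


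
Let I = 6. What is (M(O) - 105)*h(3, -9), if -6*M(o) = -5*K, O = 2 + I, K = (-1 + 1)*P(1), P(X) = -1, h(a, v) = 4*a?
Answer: -1260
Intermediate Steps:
K = 0 (K = (-1 + 1)*(-1) = 0*(-1) = 0)
O = 8 (O = 2 + 6 = 8)
M(o) = 0 (M(o) = -(-5)*0/6 = -⅙*0 = 0)
(M(O) - 105)*h(3, -9) = (0 - 105)*(4*3) = -105*12 = -1260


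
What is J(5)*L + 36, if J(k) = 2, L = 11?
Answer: 58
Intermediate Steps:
J(5)*L + 36 = 2*11 + 36 = 22 + 36 = 58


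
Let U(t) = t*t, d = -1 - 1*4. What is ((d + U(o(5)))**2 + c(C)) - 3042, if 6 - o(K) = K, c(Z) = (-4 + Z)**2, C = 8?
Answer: -3010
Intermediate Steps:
d = -5 (d = -1 - 4 = -5)
o(K) = 6 - K
U(t) = t**2
((d + U(o(5)))**2 + c(C)) - 3042 = ((-5 + (6 - 1*5)**2)**2 + (-4 + 8)**2) - 3042 = ((-5 + (6 - 5)**2)**2 + 4**2) - 3042 = ((-5 + 1**2)**2 + 16) - 3042 = ((-5 + 1)**2 + 16) - 3042 = ((-4)**2 + 16) - 3042 = (16 + 16) - 3042 = 32 - 3042 = -3010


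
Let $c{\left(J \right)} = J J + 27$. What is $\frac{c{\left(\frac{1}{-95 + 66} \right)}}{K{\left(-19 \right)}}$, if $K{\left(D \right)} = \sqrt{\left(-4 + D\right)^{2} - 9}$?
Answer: $\frac{5677 \sqrt{130}}{54665} \approx 1.1841$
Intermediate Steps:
$K{\left(D \right)} = \sqrt{-9 + \left(-4 + D\right)^{2}}$
$c{\left(J \right)} = 27 + J^{2}$ ($c{\left(J \right)} = J^{2} + 27 = 27 + J^{2}$)
$\frac{c{\left(\frac{1}{-95 + 66} \right)}}{K{\left(-19 \right)}} = \frac{27 + \left(\frac{1}{-95 + 66}\right)^{2}}{\sqrt{-9 + \left(-4 - 19\right)^{2}}} = \frac{27 + \left(\frac{1}{-29}\right)^{2}}{\sqrt{-9 + \left(-23\right)^{2}}} = \frac{27 + \left(- \frac{1}{29}\right)^{2}}{\sqrt{-9 + 529}} = \frac{27 + \frac{1}{841}}{\sqrt{520}} = \frac{22708}{841 \cdot 2 \sqrt{130}} = \frac{22708 \frac{\sqrt{130}}{260}}{841} = \frac{5677 \sqrt{130}}{54665}$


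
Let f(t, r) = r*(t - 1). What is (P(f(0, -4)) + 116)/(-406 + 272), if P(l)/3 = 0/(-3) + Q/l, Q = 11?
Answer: -497/536 ≈ -0.92724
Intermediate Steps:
f(t, r) = r*(-1 + t)
P(l) = 33/l (P(l) = 3*(0/(-3) + 11/l) = 3*(0*(-1/3) + 11/l) = 3*(0 + 11/l) = 3*(11/l) = 33/l)
(P(f(0, -4)) + 116)/(-406 + 272) = (33/((-4*(-1 + 0))) + 116)/(-406 + 272) = (33/((-4*(-1))) + 116)/(-134) = (33/4 + 116)*(-1/134) = (497/4)*(-1/134) = -497/536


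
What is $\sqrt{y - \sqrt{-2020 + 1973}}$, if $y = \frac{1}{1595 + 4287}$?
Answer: $\frac{\sqrt{5882 - 34597924 i \sqrt{47}}}{5882} \approx 1.8515 - 1.8514 i$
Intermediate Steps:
$y = \frac{1}{5882} \approx 0.00017001$
$\sqrt{y - \sqrt{-2020 + 1973}} = \sqrt{\frac{1}{5882} - \sqrt{-2020 + 1973}} = \sqrt{\frac{1}{5882} - \sqrt{-47}} = \sqrt{\frac{1}{5882} - i \sqrt{47}}$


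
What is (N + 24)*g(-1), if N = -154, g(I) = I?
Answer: 130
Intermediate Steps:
(N + 24)*g(-1) = (-154 + 24)*(-1) = -130*(-1) = 130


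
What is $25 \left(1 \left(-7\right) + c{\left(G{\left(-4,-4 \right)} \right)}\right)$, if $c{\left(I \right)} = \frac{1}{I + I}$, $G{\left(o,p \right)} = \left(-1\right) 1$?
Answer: $- \frac{375}{2} \approx -187.5$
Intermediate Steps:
$G{\left(o,p \right)} = -1$
$c{\left(I \right)} = \frac{1}{2 I}$
$25 \left(1 \left(-7\right) + c{\left(G{\left(-4,-4 \right)} \right)}\right) = 25 \left(1 \left(-7\right) + \frac{1}{2 \left(-1\right)}\right) = 25 \left(-7 + \frac{1}{2} \left(-1\right)\right) = 25 \left(-7 - \frac{1}{2}\right) = 25 \left(- \frac{15}{2}\right) = - \frac{375}{2}$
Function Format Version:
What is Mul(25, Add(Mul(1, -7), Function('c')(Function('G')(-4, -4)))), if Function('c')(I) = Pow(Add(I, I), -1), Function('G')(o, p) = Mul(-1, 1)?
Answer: Rational(-375, 2) ≈ -187.50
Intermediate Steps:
Function('G')(o, p) = -1
Function('c')(I) = Mul(Rational(1, 2), Pow(I, -1)) (Function('c')(I) = Pow(Mul(2, I), -1) = Mul(Rational(1, 2), Pow(I, -1)))
Mul(25, Add(Mul(1, -7), Function('c')(Function('G')(-4, -4)))) = Mul(25, Add(Mul(1, -7), Mul(Rational(1, 2), Pow(-1, -1)))) = Mul(25, Add(-7, Mul(Rational(1, 2), -1))) = Mul(25, Add(-7, Rational(-1, 2))) = Mul(25, Rational(-15, 2)) = Rational(-375, 2)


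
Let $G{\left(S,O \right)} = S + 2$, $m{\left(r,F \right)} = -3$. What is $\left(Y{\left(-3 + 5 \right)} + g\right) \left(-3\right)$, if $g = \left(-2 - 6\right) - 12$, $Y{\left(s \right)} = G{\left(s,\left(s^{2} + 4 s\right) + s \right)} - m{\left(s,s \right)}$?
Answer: $39$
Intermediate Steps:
$G{\left(S,O \right)} = 2 + S$
$Y{\left(s \right)} = 5 + s$ ($Y{\left(s \right)} = \left(2 + s\right) - -3 = \left(2 + s\right) + 3 = 5 + s$)
$g = -20$ ($g = -8 - 12 = -20$)
$\left(Y{\left(-3 + 5 \right)} + g\right) \left(-3\right) = \left(\left(5 + \left(-3 + 5\right)\right) - 20\right) \left(-3\right) = \left(\left(5 + 2\right) - 20\right) \left(-3\right) = \left(7 - 20\right) \left(-3\right) = \left(-13\right) \left(-3\right) = 39$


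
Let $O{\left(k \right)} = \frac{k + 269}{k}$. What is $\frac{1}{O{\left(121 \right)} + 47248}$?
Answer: $\frac{121}{5717398} \approx 2.1163 \cdot 10^{-5}$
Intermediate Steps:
$O{\left(k \right)} = \frac{269 + k}{k}$
$\frac{1}{O{\left(121 \right)} + 47248} = \frac{1}{\frac{269 + 121}{121} + 47248} = \frac{1}{\frac{1}{121} \cdot 390 + 47248} = \frac{1}{\frac{390}{121} + 47248} = \frac{1}{\frac{5717398}{121}} = \frac{121}{5717398}$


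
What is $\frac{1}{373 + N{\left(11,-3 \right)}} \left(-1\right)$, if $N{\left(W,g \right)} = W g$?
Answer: $- \frac{1}{340} \approx -0.0029412$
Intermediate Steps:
$\frac{1}{373 + N{\left(11,-3 \right)}} \left(-1\right) = \frac{1}{373 + 11 \left(-3\right)} \left(-1\right) = \frac{1}{373 - 33} \left(-1\right) = \frac{1}{340} \left(-1\right) = - \frac{1}{340}$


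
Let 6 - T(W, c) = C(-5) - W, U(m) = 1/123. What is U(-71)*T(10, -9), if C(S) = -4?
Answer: 20/123 ≈ 0.16260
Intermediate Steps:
U(m) = 1/123
T(W, c) = 10 + W (T(W, c) = 6 - (-4 - W) = 6 + (4 + W) = 10 + W)
U(-71)*T(10, -9) = (10 + 10)/123 = (1/123)*20 = 20/123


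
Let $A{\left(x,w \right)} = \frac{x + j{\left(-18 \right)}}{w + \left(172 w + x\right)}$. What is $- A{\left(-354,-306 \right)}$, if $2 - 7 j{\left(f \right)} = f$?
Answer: $- \frac{1229}{186522} \approx -0.006589$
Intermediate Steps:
$j{\left(f \right)} = \frac{2}{7} - \frac{f}{7}$
$A{\left(x,w \right)} = \frac{\frac{20}{7} + x}{x + 173 w}$ ($A{\left(x,w \right)} = \frac{x + \left(\frac{2}{7} - - \frac{18}{7}\right)}{w + \left(172 w + x\right)} = \frac{x + \left(\frac{2}{7} + \frac{18}{7}\right)}{w + \left(x + 172 w\right)} = \frac{x + \frac{20}{7}}{x + 173 w} = \frac{\frac{20}{7} + x}{x + 173 w}$)
$- A{\left(-354,-306 \right)} = - \frac{\frac{20}{7} - 354}{-354 + 173 \left(-306\right)} = - \frac{-2458}{\left(-354 - 52938\right) 7} = - \frac{-2458}{\left(-53292\right) 7} = - \frac{\left(-1\right) \left(-2458\right)}{53292 \cdot 7} = \left(-1\right) \frac{1229}{186522} = - \frac{1229}{186522}$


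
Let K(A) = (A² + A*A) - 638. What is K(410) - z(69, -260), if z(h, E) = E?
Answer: 335822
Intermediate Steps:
K(A) = -638 + 2*A² (K(A) = (A² + A²) - 638 = 2*A² - 638 = -638 + 2*A²)
K(410) - z(69, -260) = (-638 + 2*410²) - 1*(-260) = (-638 + 2*168100) + 260 = (-638 + 336200) + 260 = 335562 + 260 = 335822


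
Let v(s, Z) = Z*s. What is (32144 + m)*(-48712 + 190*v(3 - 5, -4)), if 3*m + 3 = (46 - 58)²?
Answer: -1519157672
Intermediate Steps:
m = 47 (m = -1 + (46 - 58)²/3 = -1 + (⅓)*(-12)² = -1 + (⅓)*144 = -1 + 48 = 47)
(32144 + m)*(-48712 + 190*v(3 - 5, -4)) = (32144 + 47)*(-48712 + 190*(-4*(3 - 5))) = 32191*(-48712 + 190*(-4*(-2))) = 32191*(-48712 + 190*8) = 32191*(-48712 + 1520) = 32191*(-47192) = -1519157672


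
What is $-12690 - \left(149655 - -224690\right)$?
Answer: $-387035$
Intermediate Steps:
$-12690 - \left(149655 - -224690\right) = -12690 - \left(149655 + 224690\right) = -12690 - 374345 = -387035$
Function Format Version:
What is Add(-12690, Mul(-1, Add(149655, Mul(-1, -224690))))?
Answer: -387035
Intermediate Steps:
Add(-12690, Mul(-1, Add(149655, Mul(-1, -224690)))) = Add(-12690, Mul(-1, Add(149655, 224690))) = Add(-12690, Mul(-1, 374345)) = Add(-12690, -374345) = -387035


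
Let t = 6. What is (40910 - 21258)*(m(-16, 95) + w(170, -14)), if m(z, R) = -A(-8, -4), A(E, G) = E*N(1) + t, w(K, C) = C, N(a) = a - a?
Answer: -393040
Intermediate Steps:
N(a) = 0
A(E, G) = 6 (A(E, G) = E*0 + 6 = 0 + 6 = 6)
m(z, R) = -6 (m(z, R) = -1*6 = -6)
(40910 - 21258)*(m(-16, 95) + w(170, -14)) = (40910 - 21258)*(-6 - 14) = 19652*(-20) = -393040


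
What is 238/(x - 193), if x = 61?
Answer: -119/66 ≈ -1.8030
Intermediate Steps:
238/(x - 193) = 238/(61 - 193) = 238/(-132) = -1/132*238 = -119/66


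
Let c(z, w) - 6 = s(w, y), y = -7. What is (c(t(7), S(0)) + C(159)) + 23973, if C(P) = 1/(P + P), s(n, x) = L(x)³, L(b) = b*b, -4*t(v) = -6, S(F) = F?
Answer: 45037705/318 ≈ 1.4163e+5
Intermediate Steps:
t(v) = 3/2 (t(v) = -¼*(-6) = 3/2)
L(b) = b²
s(n, x) = x⁶ (s(n, x) = (x²)³ = x⁶)
c(z, w) = 117655 (c(z, w) = 6 + (-7)⁶ = 6 + 117649 = 117655)
C(P) = 1/(2*P)
(c(t(7), S(0)) + C(159)) + 23973 = (117655 + (½)/159) + 23973 = (117655 + (½)*(1/159)) + 23973 = (117655 + 1/318) + 23973 = 37414291/318 + 23973 = 45037705/318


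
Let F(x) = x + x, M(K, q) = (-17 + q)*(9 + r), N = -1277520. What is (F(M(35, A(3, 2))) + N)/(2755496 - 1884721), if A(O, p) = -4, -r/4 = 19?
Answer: -1274706/870775 ≈ -1.4639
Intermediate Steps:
r = -76 (r = -4*19 = -76)
M(K, q) = 1139 - 67*q (M(K, q) = (-17 + q)*(9 - 76) = (-17 + q)*(-67) = 1139 - 67*q)
F(x) = 2*x
(F(M(35, A(3, 2))) + N)/(2755496 - 1884721) = (2*(1139 - 67*(-4)) - 1277520)/(2755496 - 1884721) = (2*(1139 + 268) - 1277520)/870775 = (2*1407 - 1277520)*(1/870775) = (2814 - 1277520)*(1/870775) = -1274706*1/870775 = -1274706/870775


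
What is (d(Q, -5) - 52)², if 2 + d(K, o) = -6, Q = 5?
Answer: 3600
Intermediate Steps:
d(K, o) = -8 (d(K, o) = -2 - 6 = -8)
(d(Q, -5) - 52)² = (-8 - 52)² = (-60)² = 3600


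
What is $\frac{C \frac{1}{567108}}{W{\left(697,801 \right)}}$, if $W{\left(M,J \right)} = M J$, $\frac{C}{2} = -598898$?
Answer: $- \frac{299449}{79153673769} \approx -3.7831 \cdot 10^{-6}$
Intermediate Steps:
$C = -1197796$ ($C = 2 \left(-598898\right) = -1197796$)
$W{\left(M,J \right)} = J M$
$\frac{C \frac{1}{567108}}{W{\left(697,801 \right)}} = \frac{\left(-1197796\right) \frac{1}{567108}}{801 \cdot 697} = \frac{\left(-1197796\right) \frac{1}{567108}}{558297} = \left(- \frac{299449}{141777}\right) \frac{1}{558297} = - \frac{299449}{79153673769}$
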